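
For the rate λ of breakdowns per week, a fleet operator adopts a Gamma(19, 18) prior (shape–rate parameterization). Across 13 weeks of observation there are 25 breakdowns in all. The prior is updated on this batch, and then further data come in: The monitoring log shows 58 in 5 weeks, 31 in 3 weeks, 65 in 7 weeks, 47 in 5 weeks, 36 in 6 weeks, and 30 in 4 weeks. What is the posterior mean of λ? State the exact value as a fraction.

Total count 25 over total exposure 13 weeks.
After the first batch: Gamma(19 + 25, 18 + 13) = Gamma(44, 31).
Total count: 58 + 31 + 65 + 47 + 36 + 30 = 267.
Total exposure: 5 + 3 + 7 + 5 + 6 + 4 = 30 weeks.
After the second batch: Gamma(44 + 267, 31 + 30) = Gamma(311, 61).
Posterior mean = α'/β' = 311/61.

311/61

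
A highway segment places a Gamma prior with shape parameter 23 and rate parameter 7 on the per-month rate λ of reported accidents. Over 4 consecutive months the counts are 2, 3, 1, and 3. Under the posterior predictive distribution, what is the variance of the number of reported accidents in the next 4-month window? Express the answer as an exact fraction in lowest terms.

Total count: 2 + 3 + 1 + 3 = 9.
Total exposure: 4 months.
Posterior: α' = 23 + 9 = 32, β' = 7 + 4 = 11.
The posterior predictive for a window of length T is Negative Binomial with variance T·α'·(β'+T)/β'² = 4·32·15/121 = 1920/121.

1920/121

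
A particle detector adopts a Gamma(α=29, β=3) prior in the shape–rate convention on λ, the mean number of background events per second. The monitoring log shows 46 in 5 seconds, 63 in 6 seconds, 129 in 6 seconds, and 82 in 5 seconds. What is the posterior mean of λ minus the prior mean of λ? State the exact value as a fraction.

Total count: 46 + 63 + 129 + 82 = 320.
Total exposure: 5 + 6 + 6 + 5 = 22 seconds.
Gamma(α, β) with Poisson data over total exposure Σt gives posterior Gamma(α+Σx, β+Σt) = Gamma(349, 25).
Posterior mean = 349/25 = 349/25; prior mean = 29/3 = 29/3. Difference = 349/25 − 29/3 = 322/75.

322/75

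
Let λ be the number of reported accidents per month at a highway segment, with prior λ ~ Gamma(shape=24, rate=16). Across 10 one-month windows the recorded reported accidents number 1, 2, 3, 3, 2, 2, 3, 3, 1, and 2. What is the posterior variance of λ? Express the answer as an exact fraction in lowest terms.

Total count: 1 + 2 + 3 + 3 + 2 + 2 + 3 + 3 + 1 + 2 = 22.
Total exposure: 10 months.
By Gamma–Poisson conjugacy, the posterior is Gamma(α + Σx, β + Σt) = Gamma(24 + 22, 16 + 10) = Gamma(46, 26).
Posterior variance = α'/β'² = 46/676 = 23/338.

23/338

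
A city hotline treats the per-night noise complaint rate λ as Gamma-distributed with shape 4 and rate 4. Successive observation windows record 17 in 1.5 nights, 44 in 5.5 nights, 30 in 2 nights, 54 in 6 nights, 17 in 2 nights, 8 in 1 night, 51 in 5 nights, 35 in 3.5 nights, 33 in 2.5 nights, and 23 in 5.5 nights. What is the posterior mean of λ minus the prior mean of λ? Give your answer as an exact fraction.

555/77

Total count: 17 + 44 + 30 + 54 + 17 + 8 + 51 + 35 + 33 + 23 = 312.
Total exposure: 1.5 + 5.5 + 2 + 6 + 2 + 1 + 5 + 3.5 + 2.5 + 5.5 = 34.5 nights.
By Gamma–Poisson conjugacy, the posterior is Gamma(α + Σx, β + Σt) = Gamma(4 + 312, 4 + 34.5) = Gamma(316, 77/2).
Posterior mean = 316/(77/2) = 632/77; prior mean = 4/4 = 1. Difference = 632/77 − 1 = 555/77.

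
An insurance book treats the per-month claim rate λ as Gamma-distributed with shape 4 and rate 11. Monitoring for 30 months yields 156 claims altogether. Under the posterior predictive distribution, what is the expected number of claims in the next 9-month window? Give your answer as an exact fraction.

1440/41

Total count 156 over total exposure 30 months.
The Gamma prior is conjugate for the Poisson rate, so λ | data ~ Gamma(4+156, 11+30) = Gamma(160, 41).
Predictive mean over a 9-month window = T·E[λ|data] = 9·160/41 = 1440/41.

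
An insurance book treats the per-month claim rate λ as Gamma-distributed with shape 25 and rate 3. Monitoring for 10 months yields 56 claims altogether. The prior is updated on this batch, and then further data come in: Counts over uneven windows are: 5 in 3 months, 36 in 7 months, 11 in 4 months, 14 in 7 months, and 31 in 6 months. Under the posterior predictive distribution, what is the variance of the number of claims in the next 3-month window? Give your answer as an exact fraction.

Total count 56 over total exposure 10 months.
After the first batch: Gamma(25 + 56, 3 + 10) = Gamma(81, 13).
Total count: 5 + 36 + 11 + 14 + 31 = 97.
Total exposure: 3 + 7 + 4 + 7 + 6 = 27 months.
After the second batch: Gamma(81 + 97, 13 + 27) = Gamma(178, 40).
The posterior predictive for a window of length T is Negative Binomial with variance T·α'·(β'+T)/β'² = 3·178·43/1600 = 11481/800.

11481/800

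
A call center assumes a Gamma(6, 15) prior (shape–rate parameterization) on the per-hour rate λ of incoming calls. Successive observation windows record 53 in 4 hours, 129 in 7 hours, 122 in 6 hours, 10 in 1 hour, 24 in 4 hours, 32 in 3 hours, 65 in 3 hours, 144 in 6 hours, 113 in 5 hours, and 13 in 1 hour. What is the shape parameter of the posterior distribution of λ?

Total count: 53 + 129 + 122 + 10 + 24 + 32 + 65 + 144 + 113 + 13 = 705.
Total exposure: 4 + 7 + 6 + 1 + 4 + 3 + 3 + 6 + 5 + 1 = 40 hours.
By Gamma–Poisson conjugacy, the posterior is Gamma(α + Σx, β + Σt) = Gamma(6 + 705, 15 + 40) = Gamma(711, 55).

711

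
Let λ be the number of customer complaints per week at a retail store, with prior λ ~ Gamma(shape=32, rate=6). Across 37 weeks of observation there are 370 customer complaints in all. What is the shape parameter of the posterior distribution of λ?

Total count 370 over total exposure 37 weeks.
Posterior: α' = 32 + 370 = 402, β' = 6 + 37 = 43.

402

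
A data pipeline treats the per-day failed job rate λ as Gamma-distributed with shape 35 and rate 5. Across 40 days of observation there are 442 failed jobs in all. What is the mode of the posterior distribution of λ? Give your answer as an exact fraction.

Total count 442 over total exposure 40 days.
Conjugate update: add total count to the shape and total exposure to the rate, giving Gamma(477, 45).
Posterior mode = (α'−1)/β' = 476/45.

476/45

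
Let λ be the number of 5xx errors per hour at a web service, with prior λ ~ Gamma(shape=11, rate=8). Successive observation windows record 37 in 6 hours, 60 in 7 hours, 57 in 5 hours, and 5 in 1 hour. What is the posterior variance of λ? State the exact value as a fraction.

Total count: 37 + 60 + 57 + 5 = 159.
Total exposure: 6 + 7 + 5 + 1 = 19 hours.
Conjugate update: add total count to the shape and total exposure to the rate, giving Gamma(170, 27).
Posterior variance = α'/β'² = 170/729.

170/729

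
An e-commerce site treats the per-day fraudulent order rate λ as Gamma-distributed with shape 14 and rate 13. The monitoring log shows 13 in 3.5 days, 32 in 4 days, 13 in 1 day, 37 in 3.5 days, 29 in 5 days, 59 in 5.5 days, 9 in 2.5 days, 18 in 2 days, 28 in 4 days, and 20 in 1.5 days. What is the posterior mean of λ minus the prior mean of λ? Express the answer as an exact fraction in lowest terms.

446/91

Total count: 13 + 32 + 13 + 37 + 29 + 59 + 9 + 18 + 28 + 20 = 258.
Total exposure: 3.5 + 4 + 1 + 3.5 + 5 + 5.5 + 2.5 + 2 + 4 + 1.5 = 32.5 days.
Gamma(α, β) with Poisson data over total exposure Σt gives posterior Gamma(α+Σx, β+Σt) = Gamma(272, 91/2).
Posterior mean = 272/(91/2) = 544/91; prior mean = 14/13 = 14/13. Difference = 544/91 − 14/13 = 446/91.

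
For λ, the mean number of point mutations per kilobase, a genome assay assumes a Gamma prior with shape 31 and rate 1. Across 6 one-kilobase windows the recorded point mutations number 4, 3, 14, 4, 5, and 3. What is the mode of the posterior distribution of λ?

9

Total count: 4 + 3 + 14 + 4 + 5 + 3 = 33.
Total exposure: 6 kilobases.
Gamma(α, β) with Poisson data over total exposure Σt gives posterior Gamma(α+Σx, β+Σt) = Gamma(64, 7).
Posterior mode = (α'−1)/β' = 63/7 = 9.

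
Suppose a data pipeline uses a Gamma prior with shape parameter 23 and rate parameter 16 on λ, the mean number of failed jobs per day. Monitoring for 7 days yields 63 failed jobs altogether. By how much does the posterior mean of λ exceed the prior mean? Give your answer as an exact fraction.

847/368

Total count 63 over total exposure 7 days.
Posterior: α' = 23 + 63 = 86, β' = 16 + 7 = 23.
Posterior mean = 86/23 = 86/23; prior mean = 23/16 = 23/16. Difference = 86/23 − 23/16 = 847/368.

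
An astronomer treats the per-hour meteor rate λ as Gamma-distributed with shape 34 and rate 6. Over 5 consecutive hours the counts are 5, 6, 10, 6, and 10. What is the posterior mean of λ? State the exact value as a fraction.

71/11

Total count: 5 + 6 + 10 + 6 + 10 = 37.
Total exposure: 5 hours.
The Gamma prior is conjugate for the Poisson rate, so λ | data ~ Gamma(34+37, 6+5) = Gamma(71, 11).
Posterior mean = α'/β' = 71/11.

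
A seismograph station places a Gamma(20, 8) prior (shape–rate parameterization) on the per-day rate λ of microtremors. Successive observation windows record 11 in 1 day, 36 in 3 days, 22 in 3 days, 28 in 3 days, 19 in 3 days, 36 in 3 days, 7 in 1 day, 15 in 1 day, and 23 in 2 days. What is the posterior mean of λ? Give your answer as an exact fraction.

31/4

Total count: 11 + 36 + 22 + 28 + 19 + 36 + 7 + 15 + 23 = 197.
Total exposure: 1 + 3 + 3 + 3 + 3 + 3 + 1 + 1 + 2 = 20 days.
Posterior: α' = 20 + 197 = 217, β' = 8 + 20 = 28.
Posterior mean = α'/β' = 217/28 = 31/4.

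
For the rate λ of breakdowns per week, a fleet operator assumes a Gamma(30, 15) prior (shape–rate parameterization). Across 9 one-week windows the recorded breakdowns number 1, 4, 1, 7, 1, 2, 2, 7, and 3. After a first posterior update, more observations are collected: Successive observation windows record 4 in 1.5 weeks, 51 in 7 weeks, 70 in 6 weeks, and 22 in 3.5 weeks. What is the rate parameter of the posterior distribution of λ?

42

Total count: 1 + 4 + 1 + 7 + 1 + 2 + 2 + 7 + 3 = 28.
Total exposure: 9 weeks.
After the first batch: Gamma(30 + 28, 15 + 9) = Gamma(58, 24).
Total count: 4 + 51 + 70 + 22 = 147.
Total exposure: 1.5 + 7 + 6 + 3.5 = 18 weeks.
After the second batch: Gamma(58 + 147, 24 + 18) = Gamma(205, 42).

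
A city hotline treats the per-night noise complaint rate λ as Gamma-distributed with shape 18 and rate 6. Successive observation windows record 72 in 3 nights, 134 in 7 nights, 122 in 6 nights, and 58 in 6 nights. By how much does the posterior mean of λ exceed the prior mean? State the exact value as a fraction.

Total count: 72 + 134 + 122 + 58 = 386.
Total exposure: 3 + 7 + 6 + 6 = 22 nights.
Gamma(α, β) with Poisson data over total exposure Σt gives posterior Gamma(α+Σx, β+Σt) = Gamma(404, 28).
Posterior mean = 404/28 = 101/7; prior mean = 18/6 = 3. Difference = 101/7 − 3 = 80/7.

80/7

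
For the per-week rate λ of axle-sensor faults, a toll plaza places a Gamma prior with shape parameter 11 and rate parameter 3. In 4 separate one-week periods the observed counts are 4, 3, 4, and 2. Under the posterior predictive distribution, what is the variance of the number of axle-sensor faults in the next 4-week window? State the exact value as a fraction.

1056/49

Total count: 4 + 3 + 4 + 2 = 13.
Total exposure: 4 weeks.
By Gamma–Poisson conjugacy, the posterior is Gamma(α + Σx, β + Σt) = Gamma(11 + 13, 3 + 4) = Gamma(24, 7).
The posterior predictive for a window of length T is Negative Binomial with variance T·α'·(β'+T)/β'² = 4·24·11/49 = 1056/49.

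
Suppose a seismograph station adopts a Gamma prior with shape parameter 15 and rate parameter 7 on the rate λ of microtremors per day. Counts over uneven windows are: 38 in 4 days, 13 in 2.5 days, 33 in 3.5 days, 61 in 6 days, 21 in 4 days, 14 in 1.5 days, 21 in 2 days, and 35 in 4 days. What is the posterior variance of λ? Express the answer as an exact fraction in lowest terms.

1004/4761

Total count: 38 + 13 + 33 + 61 + 21 + 14 + 21 + 35 = 236.
Total exposure: 4 + 2.5 + 3.5 + 6 + 4 + 1.5 + 2 + 4 = 27.5 days.
By Gamma–Poisson conjugacy, the posterior is Gamma(α + Σx, β + Σt) = Gamma(15 + 236, 7 + 27.5) = Gamma(251, 69/2).
Posterior variance = α'/β'² = 251/(4761/4) = 1004/4761.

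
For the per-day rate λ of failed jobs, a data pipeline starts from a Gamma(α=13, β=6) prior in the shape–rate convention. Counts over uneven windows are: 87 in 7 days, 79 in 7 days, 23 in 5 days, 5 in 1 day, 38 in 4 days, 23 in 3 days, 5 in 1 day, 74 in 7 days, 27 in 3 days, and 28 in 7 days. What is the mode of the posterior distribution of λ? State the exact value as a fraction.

401/51

Total count: 87 + 79 + 23 + 5 + 38 + 23 + 5 + 74 + 27 + 28 = 389.
Total exposure: 7 + 7 + 5 + 1 + 4 + 3 + 1 + 7 + 3 + 7 = 45 days.
Posterior: α' = 13 + 389 = 402, β' = 6 + 45 = 51.
Posterior mode = (α'−1)/β' = 401/51.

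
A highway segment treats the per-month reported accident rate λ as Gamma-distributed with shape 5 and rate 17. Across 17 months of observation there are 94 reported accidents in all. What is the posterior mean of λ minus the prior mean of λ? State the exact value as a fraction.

89/34

Total count 94 over total exposure 17 months.
Conjugate update: add total count to the shape and total exposure to the rate, giving Gamma(99, 34).
Posterior mean = 99/34 = 99/34; prior mean = 5/17 = 5/17. Difference = 99/34 − 5/17 = 89/34.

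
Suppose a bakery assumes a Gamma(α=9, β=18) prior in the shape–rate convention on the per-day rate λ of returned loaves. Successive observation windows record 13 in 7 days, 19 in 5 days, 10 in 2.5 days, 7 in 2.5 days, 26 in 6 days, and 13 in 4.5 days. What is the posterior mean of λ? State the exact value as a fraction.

Total count: 13 + 19 + 10 + 7 + 26 + 13 = 88.
Total exposure: 7 + 5 + 2.5 + 2.5 + 6 + 4.5 = 27.5 days.
Posterior: α' = 9 + 88 = 97, β' = 18 + 27.5 = 91/2.
Posterior mean = α'/β' = 97/(91/2) = 194/91.

194/91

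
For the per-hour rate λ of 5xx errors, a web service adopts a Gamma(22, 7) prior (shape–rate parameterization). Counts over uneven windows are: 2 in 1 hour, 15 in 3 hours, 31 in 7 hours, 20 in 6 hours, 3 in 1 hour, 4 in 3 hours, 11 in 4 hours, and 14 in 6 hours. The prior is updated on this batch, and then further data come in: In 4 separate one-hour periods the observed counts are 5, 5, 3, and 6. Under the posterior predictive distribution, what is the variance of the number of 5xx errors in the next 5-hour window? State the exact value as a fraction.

Total count: 2 + 15 + 31 + 20 + 3 + 4 + 11 + 14 = 100.
Total exposure: 1 + 3 + 7 + 6 + 1 + 3 + 4 + 6 = 31 hours.
After the first batch: Gamma(22 + 100, 7 + 31) = Gamma(122, 38).
Total count: 5 + 5 + 3 + 6 = 19.
Total exposure: 4 hours.
After the second batch: Gamma(122 + 19, 38 + 4) = Gamma(141, 42).
The posterior predictive for a window of length T is Negative Binomial with variance T·α'·(β'+T)/β'² = 5·141·47/1764 = 11045/588.

11045/588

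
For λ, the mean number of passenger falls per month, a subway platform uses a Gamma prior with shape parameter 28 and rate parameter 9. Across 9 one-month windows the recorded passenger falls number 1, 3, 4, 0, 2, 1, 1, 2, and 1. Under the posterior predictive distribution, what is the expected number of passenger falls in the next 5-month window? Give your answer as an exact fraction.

Total count: 1 + 3 + 4 + 0 + 2 + 1 + 1 + 2 + 1 = 15.
Total exposure: 9 months.
Posterior: α' = 28 + 15 = 43, β' = 9 + 9 = 18.
Predictive mean over a 5-month window = T·E[λ|data] = 5·43/18 = 215/18.

215/18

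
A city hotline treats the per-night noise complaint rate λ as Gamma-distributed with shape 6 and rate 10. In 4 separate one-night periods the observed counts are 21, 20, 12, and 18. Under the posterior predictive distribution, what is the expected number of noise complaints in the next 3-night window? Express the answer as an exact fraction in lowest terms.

Total count: 21 + 20 + 12 + 18 = 71.
Total exposure: 4 nights.
Gamma(α, β) with Poisson data over total exposure Σt gives posterior Gamma(α+Σx, β+Σt) = Gamma(77, 14).
Predictive mean over a 3-night window = T·E[λ|data] = 3·77/14 = 33/2.

33/2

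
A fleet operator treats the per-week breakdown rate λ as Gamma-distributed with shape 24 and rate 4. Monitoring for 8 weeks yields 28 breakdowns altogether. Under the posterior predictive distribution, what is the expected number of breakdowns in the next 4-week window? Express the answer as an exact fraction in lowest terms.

52/3

Total count 28 over total exposure 8 weeks.
Gamma(α, β) with Poisson data over total exposure Σt gives posterior Gamma(α+Σx, β+Σt) = Gamma(52, 12).
Predictive mean over a 4-week window = T·E[λ|data] = 4·52/12 = 52/3.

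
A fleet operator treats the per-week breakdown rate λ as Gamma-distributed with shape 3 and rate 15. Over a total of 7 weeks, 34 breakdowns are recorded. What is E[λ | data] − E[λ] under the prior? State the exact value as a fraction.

Total count 34 over total exposure 7 weeks.
The Gamma prior is conjugate for the Poisson rate, so λ | data ~ Gamma(3+34, 15+7) = Gamma(37, 22).
Posterior mean = 37/22 = 37/22; prior mean = 3/15 = 1/5. Difference = 37/22 − 1/5 = 163/110.

163/110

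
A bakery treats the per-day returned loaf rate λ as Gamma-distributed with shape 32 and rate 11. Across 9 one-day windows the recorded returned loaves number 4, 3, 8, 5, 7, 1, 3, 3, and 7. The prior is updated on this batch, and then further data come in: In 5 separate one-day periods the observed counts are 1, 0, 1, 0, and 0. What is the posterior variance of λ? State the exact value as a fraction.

Total count: 4 + 3 + 8 + 5 + 7 + 1 + 3 + 3 + 7 = 41.
Total exposure: 9 days.
After the first batch: Gamma(32 + 41, 11 + 9) = Gamma(73, 20).
Total count: 1 + 0 + 1 + 0 + 0 = 2.
Total exposure: 5 days.
After the second batch: Gamma(73 + 2, 20 + 5) = Gamma(75, 25).
Posterior variance = α'/β'² = 75/625 = 3/25.

3/25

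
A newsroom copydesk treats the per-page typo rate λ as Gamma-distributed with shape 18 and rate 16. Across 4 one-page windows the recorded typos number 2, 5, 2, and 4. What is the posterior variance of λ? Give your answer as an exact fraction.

Total count: 2 + 5 + 2 + 4 = 13.
Total exposure: 4 pages.
Conjugate update: add total count to the shape and total exposure to the rate, giving Gamma(31, 20).
Posterior variance = α'/β'² = 31/400.

31/400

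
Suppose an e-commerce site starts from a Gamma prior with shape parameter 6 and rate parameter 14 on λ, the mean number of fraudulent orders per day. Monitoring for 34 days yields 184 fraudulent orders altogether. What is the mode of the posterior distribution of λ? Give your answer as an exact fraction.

Total count 184 over total exposure 34 days.
Conjugate update: add total count to the shape and total exposure to the rate, giving Gamma(190, 48).
Posterior mode = (α'−1)/β' = 189/48 = 63/16.

63/16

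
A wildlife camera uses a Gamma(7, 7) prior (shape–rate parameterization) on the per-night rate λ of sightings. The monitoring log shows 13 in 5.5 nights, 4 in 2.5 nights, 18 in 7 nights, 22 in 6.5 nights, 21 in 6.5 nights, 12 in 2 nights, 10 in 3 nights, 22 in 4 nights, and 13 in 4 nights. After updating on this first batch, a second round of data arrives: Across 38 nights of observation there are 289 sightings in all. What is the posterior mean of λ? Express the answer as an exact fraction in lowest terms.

Total count: 13 + 4 + 18 + 22 + 21 + 12 + 10 + 22 + 13 = 135.
Total exposure: 5.5 + 2.5 + 7 + 6.5 + 6.5 + 2 + 3 + 4 + 4 = 41 nights.
After the first batch: Gamma(7 + 135, 7 + 41) = Gamma(142, 48).
Total count 289 over total exposure 38 nights.
After the second batch: Gamma(142 + 289, 48 + 38) = Gamma(431, 86).
Posterior mean = α'/β' = 431/86.

431/86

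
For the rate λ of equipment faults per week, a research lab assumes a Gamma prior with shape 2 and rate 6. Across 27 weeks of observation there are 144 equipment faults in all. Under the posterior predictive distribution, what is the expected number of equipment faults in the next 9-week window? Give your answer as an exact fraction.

438/11

Total count 144 over total exposure 27 weeks.
Gamma(α, β) with Poisson data over total exposure Σt gives posterior Gamma(α+Σx, β+Σt) = Gamma(146, 33).
Predictive mean over a 9-week window = T·E[λ|data] = 9·146/33 = 438/11.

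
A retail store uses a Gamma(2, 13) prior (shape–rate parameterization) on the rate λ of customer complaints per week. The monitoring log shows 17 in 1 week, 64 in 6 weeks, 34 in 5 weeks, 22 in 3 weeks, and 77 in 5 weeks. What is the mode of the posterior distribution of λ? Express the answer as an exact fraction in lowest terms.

Total count: 17 + 64 + 34 + 22 + 77 = 214.
Total exposure: 1 + 6 + 5 + 3 + 5 = 20 weeks.
Gamma(α, β) with Poisson data over total exposure Σt gives posterior Gamma(α+Σx, β+Σt) = Gamma(216, 33).
Posterior mode = (α'−1)/β' = 215/33.

215/33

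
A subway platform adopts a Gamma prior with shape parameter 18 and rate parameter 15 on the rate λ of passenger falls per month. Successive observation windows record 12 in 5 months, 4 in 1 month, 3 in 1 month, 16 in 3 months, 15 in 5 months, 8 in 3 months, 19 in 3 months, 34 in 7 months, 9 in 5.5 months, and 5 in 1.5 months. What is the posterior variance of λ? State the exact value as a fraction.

143/2500

Total count: 12 + 4 + 3 + 16 + 15 + 8 + 19 + 34 + 9 + 5 = 125.
Total exposure: 5 + 1 + 1 + 3 + 5 + 3 + 3 + 7 + 5.5 + 1.5 = 35 months.
Conjugate update: add total count to the shape and total exposure to the rate, giving Gamma(143, 50).
Posterior variance = α'/β'² = 143/2500.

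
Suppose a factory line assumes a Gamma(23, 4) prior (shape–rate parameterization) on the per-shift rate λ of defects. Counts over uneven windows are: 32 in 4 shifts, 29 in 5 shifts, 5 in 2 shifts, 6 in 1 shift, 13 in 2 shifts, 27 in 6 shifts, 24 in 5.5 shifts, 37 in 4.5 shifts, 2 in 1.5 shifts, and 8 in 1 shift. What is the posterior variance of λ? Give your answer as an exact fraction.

Total count: 32 + 29 + 5 + 6 + 13 + 27 + 24 + 37 + 2 + 8 = 183.
Total exposure: 4 + 5 + 2 + 1 + 2 + 6 + 5.5 + 4.5 + 1.5 + 1 = 32.5 shifts.
Posterior: α' = 23 + 183 = 206, β' = 4 + 32.5 = 73/2.
Posterior variance = α'/β'² = 206/(5329/4) = 824/5329.

824/5329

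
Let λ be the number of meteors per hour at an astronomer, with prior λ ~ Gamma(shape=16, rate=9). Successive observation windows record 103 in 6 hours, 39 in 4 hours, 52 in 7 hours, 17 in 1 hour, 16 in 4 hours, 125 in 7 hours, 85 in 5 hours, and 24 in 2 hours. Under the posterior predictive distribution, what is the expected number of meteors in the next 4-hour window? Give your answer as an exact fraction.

212/5

Total count: 103 + 39 + 52 + 17 + 16 + 125 + 85 + 24 = 461.
Total exposure: 6 + 4 + 7 + 1 + 4 + 7 + 5 + 2 = 36 hours.
Conjugate update: add total count to the shape and total exposure to the rate, giving Gamma(477, 45).
Predictive mean over a 4-hour window = T·E[λ|data] = 4·477/45 = 212/5.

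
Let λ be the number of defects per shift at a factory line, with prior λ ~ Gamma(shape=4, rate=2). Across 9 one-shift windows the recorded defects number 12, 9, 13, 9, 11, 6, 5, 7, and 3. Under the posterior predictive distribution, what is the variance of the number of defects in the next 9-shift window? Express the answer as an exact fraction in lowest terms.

14220/121

Total count: 12 + 9 + 13 + 9 + 11 + 6 + 5 + 7 + 3 = 75.
Total exposure: 9 shifts.
The Gamma prior is conjugate for the Poisson rate, so λ | data ~ Gamma(4+75, 2+9) = Gamma(79, 11).
The posterior predictive for a window of length T is Negative Binomial with variance T·α'·(β'+T)/β'² = 9·79·20/121 = 14220/121.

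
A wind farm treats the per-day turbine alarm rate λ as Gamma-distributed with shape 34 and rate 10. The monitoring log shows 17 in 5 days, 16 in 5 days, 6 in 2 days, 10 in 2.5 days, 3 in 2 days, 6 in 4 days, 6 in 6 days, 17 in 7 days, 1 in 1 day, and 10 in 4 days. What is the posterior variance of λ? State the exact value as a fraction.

Total count: 17 + 16 + 6 + 10 + 3 + 6 + 6 + 17 + 1 + 10 = 92.
Total exposure: 5 + 5 + 2 + 2.5 + 2 + 4 + 6 + 7 + 1 + 4 = 38.5 days.
Gamma(α, β) with Poisson data over total exposure Σt gives posterior Gamma(α+Σx, β+Σt) = Gamma(126, 97/2).
Posterior variance = α'/β'² = 126/(9409/4) = 504/9409.

504/9409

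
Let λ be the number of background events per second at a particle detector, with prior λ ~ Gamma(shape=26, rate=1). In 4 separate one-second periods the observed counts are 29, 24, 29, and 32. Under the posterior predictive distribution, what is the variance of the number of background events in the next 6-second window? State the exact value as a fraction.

1848/5

Total count: 29 + 24 + 29 + 32 = 114.
Total exposure: 4 seconds.
Conjugate update: add total count to the shape and total exposure to the rate, giving Gamma(140, 5).
The posterior predictive for a window of length T is Negative Binomial with variance T·α'·(β'+T)/β'² = 6·140·11/25 = 1848/5.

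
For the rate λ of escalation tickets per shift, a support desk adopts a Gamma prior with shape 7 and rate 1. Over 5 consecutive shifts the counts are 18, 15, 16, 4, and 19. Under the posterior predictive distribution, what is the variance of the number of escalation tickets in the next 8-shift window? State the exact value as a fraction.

2212/9

Total count: 18 + 15 + 16 + 4 + 19 = 72.
Total exposure: 5 shifts.
Posterior: α' = 7 + 72 = 79, β' = 1 + 5 = 6.
The posterior predictive for a window of length T is Negative Binomial with variance T·α'·(β'+T)/β'² = 8·79·14/36 = 2212/9.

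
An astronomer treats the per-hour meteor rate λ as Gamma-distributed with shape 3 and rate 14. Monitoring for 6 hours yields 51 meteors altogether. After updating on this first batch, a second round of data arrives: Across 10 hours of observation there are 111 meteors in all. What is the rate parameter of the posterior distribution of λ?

30

Total count 51 over total exposure 6 hours.
After the first batch: Gamma(3 + 51, 14 + 6) = Gamma(54, 20).
Total count 111 over total exposure 10 hours.
After the second batch: Gamma(54 + 111, 20 + 10) = Gamma(165, 30).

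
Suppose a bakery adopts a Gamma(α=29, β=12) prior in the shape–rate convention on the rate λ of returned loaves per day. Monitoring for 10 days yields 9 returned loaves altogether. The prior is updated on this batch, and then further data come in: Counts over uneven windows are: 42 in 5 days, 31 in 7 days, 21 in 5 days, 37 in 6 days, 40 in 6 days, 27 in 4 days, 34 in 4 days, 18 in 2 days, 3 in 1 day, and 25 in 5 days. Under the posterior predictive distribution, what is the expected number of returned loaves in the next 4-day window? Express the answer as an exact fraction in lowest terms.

Total count 9 over total exposure 10 days.
After the first batch: Gamma(29 + 9, 12 + 10) = Gamma(38, 22).
Total count: 42 + 31 + 21 + 37 + 40 + 27 + 34 + 18 + 3 + 25 = 278.
Total exposure: 5 + 7 + 5 + 6 + 6 + 4 + 4 + 2 + 1 + 5 = 45 days.
After the second batch: Gamma(38 + 278, 22 + 45) = Gamma(316, 67).
Predictive mean over a 4-day window = T·E[λ|data] = 4·316/67 = 1264/67.

1264/67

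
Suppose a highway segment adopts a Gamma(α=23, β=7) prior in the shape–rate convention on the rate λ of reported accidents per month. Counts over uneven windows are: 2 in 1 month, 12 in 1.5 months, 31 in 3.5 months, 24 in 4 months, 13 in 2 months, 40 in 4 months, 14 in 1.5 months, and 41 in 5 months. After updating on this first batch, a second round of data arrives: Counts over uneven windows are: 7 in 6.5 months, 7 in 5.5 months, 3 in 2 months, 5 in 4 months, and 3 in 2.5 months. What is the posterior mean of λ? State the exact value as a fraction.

9/2

Total count: 2 + 12 + 31 + 24 + 13 + 40 + 14 + 41 = 177.
Total exposure: 1 + 1.5 + 3.5 + 4 + 2 + 4 + 1.5 + 5 = 22.5 months.
After the first batch: Gamma(23 + 177, 7 + 22.5) = Gamma(200, 59/2).
Total count: 7 + 7 + 3 + 5 + 3 = 25.
Total exposure: 6.5 + 5.5 + 2 + 4 + 2.5 = 20.5 months.
After the second batch: Gamma(200 + 25, 59/2 + 20.5) = Gamma(225, 50).
Posterior mean = α'/β' = 225/50 = 9/2.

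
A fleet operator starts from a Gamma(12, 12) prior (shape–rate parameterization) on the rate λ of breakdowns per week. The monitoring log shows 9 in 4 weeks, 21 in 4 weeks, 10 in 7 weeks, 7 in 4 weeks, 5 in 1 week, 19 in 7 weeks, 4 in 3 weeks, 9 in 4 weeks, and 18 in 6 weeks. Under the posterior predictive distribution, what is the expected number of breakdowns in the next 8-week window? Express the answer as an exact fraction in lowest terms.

228/13

Total count: 9 + 21 + 10 + 7 + 5 + 19 + 4 + 9 + 18 = 102.
Total exposure: 4 + 4 + 7 + 4 + 1 + 7 + 3 + 4 + 6 = 40 weeks.
Gamma(α, β) with Poisson data over total exposure Σt gives posterior Gamma(α+Σx, β+Σt) = Gamma(114, 52).
Predictive mean over an 8-week window = T·E[λ|data] = 8·114/52 = 228/13.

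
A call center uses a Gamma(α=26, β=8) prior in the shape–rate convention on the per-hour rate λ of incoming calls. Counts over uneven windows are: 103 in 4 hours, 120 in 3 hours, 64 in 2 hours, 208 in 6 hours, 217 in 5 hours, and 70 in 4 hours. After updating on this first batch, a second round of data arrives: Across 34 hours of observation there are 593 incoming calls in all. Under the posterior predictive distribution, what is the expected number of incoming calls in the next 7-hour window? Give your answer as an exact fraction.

Total count: 103 + 120 + 64 + 208 + 217 + 70 = 782.
Total exposure: 4 + 3 + 2 + 6 + 5 + 4 = 24 hours.
After the first batch: Gamma(26 + 782, 8 + 24) = Gamma(808, 32).
Total count 593 over total exposure 34 hours.
After the second batch: Gamma(808 + 593, 32 + 34) = Gamma(1401, 66).
Predictive mean over a 7-hour window = T·E[λ|data] = 7·1401/66 = 3269/22.

3269/22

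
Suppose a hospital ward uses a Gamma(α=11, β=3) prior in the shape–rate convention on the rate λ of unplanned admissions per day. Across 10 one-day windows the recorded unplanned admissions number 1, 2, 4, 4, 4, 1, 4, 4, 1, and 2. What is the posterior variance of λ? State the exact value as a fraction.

38/169

Total count: 1 + 2 + 4 + 4 + 4 + 1 + 4 + 4 + 1 + 2 = 27.
Total exposure: 10 days.
By Gamma–Poisson conjugacy, the posterior is Gamma(α + Σx, β + Σt) = Gamma(11 + 27, 3 + 10) = Gamma(38, 13).
Posterior variance = α'/β'² = 38/169.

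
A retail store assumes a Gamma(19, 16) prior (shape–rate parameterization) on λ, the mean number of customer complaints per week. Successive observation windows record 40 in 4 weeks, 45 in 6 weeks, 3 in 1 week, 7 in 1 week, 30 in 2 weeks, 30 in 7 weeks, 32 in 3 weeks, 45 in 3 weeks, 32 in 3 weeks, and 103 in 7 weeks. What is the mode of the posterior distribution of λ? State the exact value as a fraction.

Total count: 40 + 45 + 3 + 7 + 30 + 30 + 32 + 45 + 32 + 103 = 367.
Total exposure: 4 + 6 + 1 + 1 + 2 + 7 + 3 + 3 + 3 + 7 = 37 weeks.
By Gamma–Poisson conjugacy, the posterior is Gamma(α + Σx, β + Σt) = Gamma(19 + 367, 16 + 37) = Gamma(386, 53).
Posterior mode = (α'−1)/β' = 385/53.

385/53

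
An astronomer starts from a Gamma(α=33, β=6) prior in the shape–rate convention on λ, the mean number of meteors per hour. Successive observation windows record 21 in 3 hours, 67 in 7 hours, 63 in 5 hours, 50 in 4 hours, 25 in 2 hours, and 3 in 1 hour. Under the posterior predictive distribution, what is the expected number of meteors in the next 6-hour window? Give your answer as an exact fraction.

393/7

Total count: 21 + 67 + 63 + 50 + 25 + 3 = 229.
Total exposure: 3 + 7 + 5 + 4 + 2 + 1 = 22 hours.
By Gamma–Poisson conjugacy, the posterior is Gamma(α + Σx, β + Σt) = Gamma(33 + 229, 6 + 22) = Gamma(262, 28).
Predictive mean over a 6-hour window = T·E[λ|data] = 6·262/28 = 393/7.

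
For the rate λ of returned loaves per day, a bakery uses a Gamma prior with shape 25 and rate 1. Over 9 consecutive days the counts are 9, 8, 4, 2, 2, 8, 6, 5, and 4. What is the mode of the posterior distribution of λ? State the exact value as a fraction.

36/5

Total count: 9 + 8 + 4 + 2 + 2 + 8 + 6 + 5 + 4 = 48.
Total exposure: 9 days.
Posterior: α' = 25 + 48 = 73, β' = 1 + 9 = 10.
Posterior mode = (α'−1)/β' = 72/10 = 36/5.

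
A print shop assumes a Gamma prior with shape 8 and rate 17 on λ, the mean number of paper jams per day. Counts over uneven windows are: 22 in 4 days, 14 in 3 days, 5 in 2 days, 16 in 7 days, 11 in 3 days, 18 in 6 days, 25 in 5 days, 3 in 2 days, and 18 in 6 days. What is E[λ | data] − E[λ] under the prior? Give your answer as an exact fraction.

Total count: 22 + 14 + 5 + 16 + 11 + 18 + 25 + 3 + 18 = 132.
Total exposure: 4 + 3 + 2 + 7 + 3 + 6 + 5 + 2 + 6 = 38 days.
Gamma(α, β) with Poisson data over total exposure Σt gives posterior Gamma(α+Σx, β+Σt) = Gamma(140, 55).
Posterior mean = 140/55 = 28/11; prior mean = 8/17 = 8/17. Difference = 28/11 − 8/17 = 388/187.

388/187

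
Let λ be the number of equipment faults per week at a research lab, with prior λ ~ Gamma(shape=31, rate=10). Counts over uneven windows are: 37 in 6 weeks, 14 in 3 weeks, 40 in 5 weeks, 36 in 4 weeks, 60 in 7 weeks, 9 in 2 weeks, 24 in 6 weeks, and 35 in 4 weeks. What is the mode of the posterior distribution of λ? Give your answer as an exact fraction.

Total count: 37 + 14 + 40 + 36 + 60 + 9 + 24 + 35 = 255.
Total exposure: 6 + 3 + 5 + 4 + 7 + 2 + 6 + 4 = 37 weeks.
Conjugate update: add total count to the shape and total exposure to the rate, giving Gamma(286, 47).
Posterior mode = (α'−1)/β' = 285/47.

285/47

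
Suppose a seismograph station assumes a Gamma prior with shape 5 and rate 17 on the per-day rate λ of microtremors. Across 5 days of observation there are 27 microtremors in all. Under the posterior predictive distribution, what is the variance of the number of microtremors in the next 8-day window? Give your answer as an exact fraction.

1920/121

Total count 27 over total exposure 5 days.
The Gamma prior is conjugate for the Poisson rate, so λ | data ~ Gamma(5+27, 17+5) = Gamma(32, 22).
The posterior predictive for a window of length T is Negative Binomial with variance T·α'·(β'+T)/β'² = 8·32·30/484 = 1920/121.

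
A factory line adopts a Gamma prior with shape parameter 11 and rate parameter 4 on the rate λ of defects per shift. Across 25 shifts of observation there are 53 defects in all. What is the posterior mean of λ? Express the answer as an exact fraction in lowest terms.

64/29

Total count 53 over total exposure 25 shifts.
Gamma(α, β) with Poisson data over total exposure Σt gives posterior Gamma(α+Σx, β+Σt) = Gamma(64, 29).
Posterior mean = α'/β' = 64/29.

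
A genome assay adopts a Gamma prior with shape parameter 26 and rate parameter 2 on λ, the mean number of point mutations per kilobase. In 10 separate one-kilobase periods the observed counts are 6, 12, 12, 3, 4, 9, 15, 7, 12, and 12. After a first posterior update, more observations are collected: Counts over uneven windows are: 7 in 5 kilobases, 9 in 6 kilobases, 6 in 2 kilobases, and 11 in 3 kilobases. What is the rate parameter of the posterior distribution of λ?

Total count: 6 + 12 + 12 + 3 + 4 + 9 + 15 + 7 + 12 + 12 = 92.
Total exposure: 10 kilobases.
After the first batch: Gamma(26 + 92, 2 + 10) = Gamma(118, 12).
Total count: 7 + 9 + 6 + 11 = 33.
Total exposure: 5 + 6 + 2 + 3 = 16 kilobases.
After the second batch: Gamma(118 + 33, 12 + 16) = Gamma(151, 28).

28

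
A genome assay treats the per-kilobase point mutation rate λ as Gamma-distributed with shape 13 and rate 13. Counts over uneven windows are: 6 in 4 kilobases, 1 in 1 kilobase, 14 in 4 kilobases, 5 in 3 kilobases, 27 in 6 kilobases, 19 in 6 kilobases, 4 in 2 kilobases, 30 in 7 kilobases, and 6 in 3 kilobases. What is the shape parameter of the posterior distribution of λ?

125

Total count: 6 + 1 + 14 + 5 + 27 + 19 + 4 + 30 + 6 = 112.
Total exposure: 4 + 1 + 4 + 3 + 6 + 6 + 2 + 7 + 3 = 36 kilobases.
Conjugate update: add total count to the shape and total exposure to the rate, giving Gamma(125, 49).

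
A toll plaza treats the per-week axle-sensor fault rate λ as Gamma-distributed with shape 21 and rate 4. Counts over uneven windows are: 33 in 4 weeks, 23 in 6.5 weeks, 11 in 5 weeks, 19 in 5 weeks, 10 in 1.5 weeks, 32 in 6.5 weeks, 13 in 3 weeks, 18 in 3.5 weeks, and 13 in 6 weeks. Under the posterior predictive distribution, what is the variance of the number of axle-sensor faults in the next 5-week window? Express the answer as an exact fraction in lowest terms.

Total count: 33 + 23 + 11 + 19 + 10 + 32 + 13 + 18 + 13 = 172.
Total exposure: 4 + 6.5 + 5 + 5 + 1.5 + 6.5 + 3 + 3.5 + 6 = 41 weeks.
Posterior: α' = 21 + 172 = 193, β' = 4 + 41 = 45.
The posterior predictive for a window of length T is Negative Binomial with variance T·α'·(β'+T)/β'² = 5·193·50/2025 = 1930/81.

1930/81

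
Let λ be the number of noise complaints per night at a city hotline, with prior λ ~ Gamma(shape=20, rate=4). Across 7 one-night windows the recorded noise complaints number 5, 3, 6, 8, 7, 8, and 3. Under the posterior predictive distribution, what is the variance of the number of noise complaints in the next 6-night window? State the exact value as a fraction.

Total count: 5 + 3 + 6 + 8 + 7 + 8 + 3 = 40.
Total exposure: 7 nights.
The Gamma prior is conjugate for the Poisson rate, so λ | data ~ Gamma(20+40, 4+7) = Gamma(60, 11).
The posterior predictive for a window of length T is Negative Binomial with variance T·α'·(β'+T)/β'² = 6·60·17/121 = 6120/121.

6120/121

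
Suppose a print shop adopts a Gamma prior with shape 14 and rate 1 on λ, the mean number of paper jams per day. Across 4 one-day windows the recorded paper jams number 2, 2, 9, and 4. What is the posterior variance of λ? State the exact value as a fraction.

Total count: 2 + 2 + 9 + 4 = 17.
Total exposure: 4 days.
Gamma(α, β) with Poisson data over total exposure Σt gives posterior Gamma(α+Σx, β+Σt) = Gamma(31, 5).
Posterior variance = α'/β'² = 31/25.

31/25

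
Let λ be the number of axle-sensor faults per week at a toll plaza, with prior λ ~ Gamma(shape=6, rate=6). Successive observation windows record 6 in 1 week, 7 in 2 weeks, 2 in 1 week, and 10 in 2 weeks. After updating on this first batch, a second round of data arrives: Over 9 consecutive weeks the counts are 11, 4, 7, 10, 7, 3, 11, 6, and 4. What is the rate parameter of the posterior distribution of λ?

21

Total count: 6 + 7 + 2 + 10 = 25.
Total exposure: 1 + 2 + 1 + 2 = 6 weeks.
After the first batch: Gamma(6 + 25, 6 + 6) = Gamma(31, 12).
Total count: 11 + 4 + 7 + 10 + 7 + 3 + 11 + 6 + 4 = 63.
Total exposure: 9 weeks.
After the second batch: Gamma(31 + 63, 12 + 9) = Gamma(94, 21).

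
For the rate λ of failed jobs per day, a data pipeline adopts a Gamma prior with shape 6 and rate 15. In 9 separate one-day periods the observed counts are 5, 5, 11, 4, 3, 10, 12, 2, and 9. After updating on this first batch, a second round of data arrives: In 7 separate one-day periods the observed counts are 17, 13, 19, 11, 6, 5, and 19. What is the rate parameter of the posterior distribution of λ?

Total count: 5 + 5 + 11 + 4 + 3 + 10 + 12 + 2 + 9 = 61.
Total exposure: 9 days.
After the first batch: Gamma(6 + 61, 15 + 9) = Gamma(67, 24).
Total count: 17 + 13 + 19 + 11 + 6 + 5 + 19 = 90.
Total exposure: 7 days.
After the second batch: Gamma(67 + 90, 24 + 7) = Gamma(157, 31).

31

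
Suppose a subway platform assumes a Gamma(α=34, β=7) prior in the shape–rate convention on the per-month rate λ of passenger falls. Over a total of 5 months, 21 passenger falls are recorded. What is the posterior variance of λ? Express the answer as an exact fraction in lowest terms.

55/144

Total count 21 over total exposure 5 months.
By Gamma–Poisson conjugacy, the posterior is Gamma(α + Σx, β + Σt) = Gamma(34 + 21, 7 + 5) = Gamma(55, 12).
Posterior variance = α'/β'² = 55/144.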